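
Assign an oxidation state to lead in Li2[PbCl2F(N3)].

2 lithium outside the brackets (+1 each) → the complex ion is 2−.
Ligand charges: 2×Cl = -2; 1×F = -1; 1×N3 = -1; sum -4.
Pb + (-4) = 2− ⇒ Pb is +2.

+2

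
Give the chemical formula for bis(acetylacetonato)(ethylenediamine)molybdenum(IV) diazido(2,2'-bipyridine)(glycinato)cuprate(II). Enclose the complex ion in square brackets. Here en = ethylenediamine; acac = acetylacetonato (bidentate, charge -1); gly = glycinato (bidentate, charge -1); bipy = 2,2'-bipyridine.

Cation [Mo…]: ligand charges -2, Mo(IV) ⇒ ion charge 2+.
Anion [Cu…]: ligand charges -3, Cu(II) ⇒ ion charge 1−.
One 2+ cation requires 2 of the 1− anion.

[Mo(acac)2(en)][Cu(bipy)(gly)(N3)2]2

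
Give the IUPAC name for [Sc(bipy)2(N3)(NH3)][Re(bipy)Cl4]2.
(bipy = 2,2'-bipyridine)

ammineazidobis(2,2'-bipyridine)scandium(III) (2,2'-bipyridine)tetrachlororhenate(III)

Both ions are complex: the cation is named first with the plain metal name, the anion second with the -ate form; each ion's ligands are alphabetised independently.
Scandium is always +3 in its complexes; the cation's ligand charges sum to -1, so the complex cation is 2+.
With 2 anions per cation, each anion must be 2/2 = 1−.
Anion: ligand charges sum to -4; for the ion to be 1−, Re = +3.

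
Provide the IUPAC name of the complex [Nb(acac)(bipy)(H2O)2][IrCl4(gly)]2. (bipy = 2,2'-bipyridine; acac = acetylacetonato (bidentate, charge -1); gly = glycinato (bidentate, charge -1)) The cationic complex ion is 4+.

(acetylacetonato)diaqua(2,2'-bipyridine)niobium(V) tetrachloro(glycinato)iridate(III)

The complex cation is given as 4+; its ligand charges sum to -1, so Nb = +5.
With 2 anions per cation, each anion must be 4/2 = 2−.
Anion: ligand charges sum to -5; for the ion to be 2−, Ir = +3.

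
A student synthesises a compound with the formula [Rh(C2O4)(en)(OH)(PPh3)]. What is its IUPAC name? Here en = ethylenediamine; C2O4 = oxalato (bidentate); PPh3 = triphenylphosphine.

There is no counter-ion, so the complex is neutral overall.
Ligand charges: 1×ethylenediamine (neutral), 1×hydroxo (-1 each), 1×oxalato (-2 each), 1×triphenylphosphine (neutral); total -3. So Rh + (-3) = 0, giving Rh = +3.
Ligands are named alphabetically: ethylenediamine before hydroxo before oxalato before triphenylphosphine.

(ethylenediamine)hydroxooxalato(triphenylphosphine)rhodium(III)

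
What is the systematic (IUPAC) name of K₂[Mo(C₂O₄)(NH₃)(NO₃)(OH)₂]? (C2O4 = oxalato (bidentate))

potassium amminedihydroxonitratooxalatomolybdate(III)

The 2 potassium counter-ions carry a total charge of +2, so each complex ion is 2−.
Ligand charges: 1×ammine (neutral), 2×hydroxo (-1 each), 1×oxalato (-2 each), 1×nitrato (-1 each); total -5. So Mo + (-5) = 2−, giving Mo = +3.
Ligands are named alphabetically: ammine before hydroxo before nitrato before oxalato.
The complex ion is anionic, so molybdenum takes the -ate form molybdate(III).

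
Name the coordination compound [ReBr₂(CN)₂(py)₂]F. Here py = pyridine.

The 1 fluoride counter-ion carries a total charge of -1, so each complex ion is 1+.
Ligand charges: 2×bromo (-1 each), 2×cyano (-1 each), 2×pyridine (neutral); total -4. So Re + (-4) = 1+, giving Re = +5.
Ligands are named alphabetically: bromo before cyano before pyridine.

dibromodicyanobis(pyridine)rhenium(V) fluoride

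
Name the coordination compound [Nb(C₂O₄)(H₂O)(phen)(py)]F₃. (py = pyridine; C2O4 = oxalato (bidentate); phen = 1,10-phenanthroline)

The 3 fluoride counter-ions carry a total charge of -3, so each complex ion is 3+.
Ligand charges: 1×pyridine (neutral), 1×oxalato (-2 each), 1×aqua (neutral), 1×1,10-phenanthroline (neutral); total -2. So Nb + (-2) = 3+, giving Nb = +5.
Ligands are named alphabetically: aqua before oxalato before phenanthroline before pyridine.

aquaoxalato(1,10-phenanthroline)(pyridine)niobium(V) fluoride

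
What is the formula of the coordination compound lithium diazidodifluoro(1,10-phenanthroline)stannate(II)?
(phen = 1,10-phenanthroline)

Li2[SnF2(N3)2(phen)]

Ligands: 1 1,10-phenanthroline (phen, neutral), 2 fluoro (F, -1), 2 azido (N3, -1). Ligand charge sum = -4.
Charge balance with lithium (+1) requires 1 complex ion per 2 lithium.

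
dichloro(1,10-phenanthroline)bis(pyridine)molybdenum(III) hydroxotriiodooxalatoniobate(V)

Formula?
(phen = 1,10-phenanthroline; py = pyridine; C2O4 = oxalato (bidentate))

Cation [Mo…]: ligand charges -2, Mo(III) ⇒ ion charge 1+.
Anion [Nb…]: ligand charges -6, Nb(V) ⇒ ion charge 1−.
One 1+ cation balances one 1− anion.

[MoCl2(phen)(py)2][Nb(C2O4)I3(OH)]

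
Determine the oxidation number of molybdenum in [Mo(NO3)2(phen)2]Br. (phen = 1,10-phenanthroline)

+3

1 bromide outside the brackets (-1 each) → the complex ion is 1+.
Ligand charges: 2×phen neutral; 2×NO3 = -2; sum -2.
Mo + (-2) = 1+ ⇒ Mo is +3.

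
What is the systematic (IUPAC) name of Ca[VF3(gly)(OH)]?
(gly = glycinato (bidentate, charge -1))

The 1 calcium counter-ion carries a total charge of +2, so each complex ion is 2−.
Ligand charges: 3×fluoro (-1 each), 1×glycinato (-1 each), 1×hydroxo (-1 each); total -5. So V + (-5) = 2−, giving V = +3.
Ligands are named alphabetically: fluoro before glycinato before hydroxo.
The complex ion is anionic, so vanadium takes the -ate form vanadate(III).

calcium trifluoro(glycinato)hydroxovanadate(III)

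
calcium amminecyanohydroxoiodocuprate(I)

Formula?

Ca[Cu(CN)I(NH3)(OH)]

Ligands: 1 cyano (CN, -1), 1 iodo (I, -1), 1 ammine (NH3, neutral), 1 hydroxo (OH, -1). Ligand charge sum = -3.
Charge balance with calcium (+2) requires 1 complex ion per 1 calcium.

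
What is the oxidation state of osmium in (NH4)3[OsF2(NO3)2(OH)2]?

3 ammonium outside the brackets (+1 each) → the complex ion is 3−.
Ligand charges: 2×F = -2; 2×OH = -2; 2×NO3 = -2; sum -6.
Os + (-6) = 3− ⇒ Os is +3.

+3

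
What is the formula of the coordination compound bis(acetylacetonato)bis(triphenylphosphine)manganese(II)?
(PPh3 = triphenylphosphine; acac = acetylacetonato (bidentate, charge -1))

Ligands: 2 triphenylphosphine (PPh3, neutral), 2 acetylacetonato (acac, -1). Ligand charge sum = -2.
With Mn in oxidation state +2, the complex ion is [Mn...].

[Mn(acac)2(PPh3)2]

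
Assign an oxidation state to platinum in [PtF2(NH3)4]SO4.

+4

1 sulfate outside the brackets (-2 each) → the complex ion is 2+.
Ligand charges: 4×NH3 neutral; 2×F = -2; sum -2.
Pt + (-2) = 2+ ⇒ Pt is +4.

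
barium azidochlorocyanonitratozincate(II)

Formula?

Ligands: 1 azido (N3, -1), 1 cyano (CN, -1), 1 nitrato (NO3, -1), 1 chloro (Cl, -1). Ligand charge sum = -4.
With Zn in oxidation state +2, the complex ion is [Zn...]^2−.
Charge balance with barium (+2) requires 1 complex ion per 1 barium.

Ba[ZnCl(CN)(N3)(NO3)]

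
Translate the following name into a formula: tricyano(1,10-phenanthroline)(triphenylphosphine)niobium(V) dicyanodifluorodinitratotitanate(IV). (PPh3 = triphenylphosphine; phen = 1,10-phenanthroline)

[Nb(CN)3(phen)(PPh3)][Ti(CN)2F2(NO3)2]

Cation [Nb…]: ligand charges -3, Nb(V) ⇒ ion charge 2+.
Anion [Ti…]: ligand charges -6, Ti(IV) ⇒ ion charge 2−.
One 2+ cation balances one 2− anion.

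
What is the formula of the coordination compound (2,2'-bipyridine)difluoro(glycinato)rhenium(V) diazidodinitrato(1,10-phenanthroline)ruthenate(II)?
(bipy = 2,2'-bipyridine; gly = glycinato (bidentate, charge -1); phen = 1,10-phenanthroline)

Cation [Re…]: ligand charges -3, Re(V) ⇒ ion charge 2+.
Anion [Ru…]: ligand charges -4, Ru(II) ⇒ ion charge 2−.
One 2+ cation balances one 2− anion.

[Re(bipy)F2(gly)][Ru(N3)2(NO3)2(phen)]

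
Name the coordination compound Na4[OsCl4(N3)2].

sodium diazidotetrachloroosmate(II)

The 4 sodium counter-ions carry a total charge of +4, so each complex ion is 4−.
Ligand charges: 4×chloro (-1 each), 2×azido (-1 each); total -6. So Os + (-6) = 4−, giving Os = +2.
Ligands are named alphabetically: azido before chloro.
The complex ion is anionic, so osmium takes the -ate form osmate(II).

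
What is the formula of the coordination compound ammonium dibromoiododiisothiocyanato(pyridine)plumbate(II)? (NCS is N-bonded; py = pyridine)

(NH4)3[PbBr2I(NCS)2(py)]

Ligands: 1 iodo (I, -1), 2 isothiocyanato (NCS, -1), 2 bromo (Br, -1), 1 pyridine (py, neutral). Ligand charge sum = -5.
With Pb in oxidation state +2, the complex ion is [Pb...]^3−.
Charge balance with ammonium (+1) requires 1 complex ion per 3 ammonium.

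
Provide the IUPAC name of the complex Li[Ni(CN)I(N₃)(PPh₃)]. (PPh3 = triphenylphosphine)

The 1 lithium counter-ion carries a total charge of +1, so each complex ion is 1−.
Ligand charges: 1×cyano (-1 each), 1×iodo (-1 each), 1×triphenylphosphine (neutral), 1×azido (-1 each); total -3. So Ni + (-3) = 1−, giving Ni = +2.
The complex ion is anionic, so nickel takes the -ate form nickelate(II).

lithium azidocyanoiodo(triphenylphosphine)nickelate(II)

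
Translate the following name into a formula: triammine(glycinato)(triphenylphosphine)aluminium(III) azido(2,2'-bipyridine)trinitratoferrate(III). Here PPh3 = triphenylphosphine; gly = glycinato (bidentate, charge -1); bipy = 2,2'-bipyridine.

Cation [Al…]: ligand charges -1, Al(III) ⇒ ion charge 2+.
Anion [Fe…]: ligand charges -4, Fe(III) ⇒ ion charge 1−.
One 2+ cation requires 2 of the 1− anion.

[Al(gly)(NH3)3(PPh3)][Fe(bipy)(N3)(NO3)3]2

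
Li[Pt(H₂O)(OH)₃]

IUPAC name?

The 1 lithium counter-ion carries a total charge of +1, so each complex ion is 1−.
Ligand charges: 3×hydroxo (-1 each), 1×aqua (neutral); total -3. So Pt + (-3) = 1−, giving Pt = +2.
Ligands are named alphabetically: aqua before hydroxo.
The complex ion is anionic, so platinum takes the -ate form platinate(II).

lithium aquatrihydroxoplatinate(II)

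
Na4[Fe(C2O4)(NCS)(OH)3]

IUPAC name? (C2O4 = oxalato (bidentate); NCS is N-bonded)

The 4 sodium counter-ions carry a total charge of +4, so each complex ion is 4−.
Ligand charges: 1×oxalato (-2 each), 3×hydroxo (-1 each), 1×isothiocyanato (-1 each); total -6. So Fe + (-6) = 4−, giving Fe = +2.
Ligands are named alphabetically: hydroxo before isothiocyanato before oxalato.
The complex ion is anionic, so iron takes the -ate form ferrate(II).

sodium trihydroxoisothiocyanatooxalatoferrate(II)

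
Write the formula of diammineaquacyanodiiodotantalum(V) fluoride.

[Ta(CN)(H2O)I2(NH3)2]F2

Ligands: 1 aqua (H2O, neutral), 1 cyano (CN, -1), 2 ammine (NH3, neutral), 2 iodo (I, -1). Ligand charge sum = -3.
Charge balance with fluoride (-1) requires 1 complex ion per 2 fluoride.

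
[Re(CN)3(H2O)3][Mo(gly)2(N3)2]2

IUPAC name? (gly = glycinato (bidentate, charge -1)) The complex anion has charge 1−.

The complex anion is given as 1−; its ligand charges sum to -4, so Mo = +3.
With 2 anions per cation, the cation must be 2×1 = 2+.
Cation: ligand charges sum to -3; for the ion to be 2+, Re = +5.

triaquatricyanorhenium(V) diazidobis(glycinato)molybdate(III)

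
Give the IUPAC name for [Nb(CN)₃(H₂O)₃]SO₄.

The 1 sulfate counter-ion carries a total charge of -2, so each complex ion is 2+.
Ligand charges: 3×aqua (neutral), 3×cyano (-1 each); total -3. So Nb + (-3) = 2+, giving Nb = +5.
Ligands are named alphabetically: aqua before cyano.

triaquatricyanoniobium(V) sulfate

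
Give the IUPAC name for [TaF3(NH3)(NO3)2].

amminetrifluorodinitratotantalum(V)

There is no counter-ion, so the complex is neutral overall.
Ligand charges: 3×fluoro (-1 each), 1×ammine (neutral), 2×nitrato (-1 each); total -5. So Ta + (-5) = 0, giving Ta = +5.
Ligands are named alphabetically: ammine before fluoro before nitrato.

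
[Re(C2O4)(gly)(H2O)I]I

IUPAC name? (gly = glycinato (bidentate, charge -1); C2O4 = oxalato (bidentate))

The 1 iodide counter-ion carries a total charge of -1, so each complex ion is 1+.
Ligand charges: 1×iodo (-1 each), 1×glycinato (-1 each), 1×aqua (neutral), 1×oxalato (-2 each); total -4. So Re + (-4) = 1+, giving Re = +5.
Ligands are named alphabetically: aqua before glycinato before iodo before oxalato.

aqua(glycinato)iodooxalatorhenium(V) iodide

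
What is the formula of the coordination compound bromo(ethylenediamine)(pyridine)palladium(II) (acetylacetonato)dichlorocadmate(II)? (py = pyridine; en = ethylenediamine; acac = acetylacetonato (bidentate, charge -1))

[PdBr(en)(py)][Cd(acac)Cl2]

Cation [Pd…]: ligand charges -1, Pd(II) ⇒ ion charge 1+.
Anion [Cd…]: ligand charges -3, Cd(II) ⇒ ion charge 1−.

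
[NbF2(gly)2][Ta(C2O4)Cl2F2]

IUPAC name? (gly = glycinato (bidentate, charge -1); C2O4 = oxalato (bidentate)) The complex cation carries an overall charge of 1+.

The complex cation is given as 1+; its ligand charges sum to -4, so Nb = +5.
A 1:1 salt means the anion carries the equal and opposite charge, 1−.
Anion: ligand charges sum to -6; for the ion to be 1−, Ta = +5.

difluorobis(glycinato)niobium(V) dichlorodifluorooxalatotantalate(V)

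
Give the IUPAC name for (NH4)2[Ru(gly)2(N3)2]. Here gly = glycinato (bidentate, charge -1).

The 2 ammonium counter-ions carry a total charge of +2, so each complex ion is 2−.
Ligand charges: 2×glycinato (-1 each), 2×azido (-1 each); total -4. So Ru + (-4) = 2−, giving Ru = +2.
Ligands are named alphabetically: azido before glycinato.
The complex ion is anionic, so ruthenium takes the -ate form ruthenate(II).

ammonium diazidobis(glycinato)ruthenate(II)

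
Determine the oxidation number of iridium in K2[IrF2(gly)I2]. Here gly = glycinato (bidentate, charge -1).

2 potassium outside the brackets (+1 each) → the complex ion is 2−.
Ligand charges: 2×F = -2; 1×gly = -1; 2×I = -2; sum -5.
Ir + (-5) = 2− ⇒ Ir is +3.

+3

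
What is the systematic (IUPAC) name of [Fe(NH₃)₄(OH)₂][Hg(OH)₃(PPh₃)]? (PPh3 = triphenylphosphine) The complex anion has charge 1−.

Both ions are complex: the cation is named first with the plain metal name, the anion second with the -ate form; each ion's ligands are alphabetised independently.
The complex anion is given as 1−; its ligand charges sum to -3, so Hg = +2.
A 1:1 salt means the cation carries the equal and opposite charge, 1+.
Cation: ligand charges sum to -2; for the ion to be 1+, Fe = +3.

tetraamminedihydroxoiron(III) trihydroxo(triphenylphosphine)mercurate(II)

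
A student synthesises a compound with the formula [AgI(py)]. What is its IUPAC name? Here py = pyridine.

There is no counter-ion, so the complex is neutral overall.
Ligand charges: 1×iodo (-1 each), 1×pyridine (neutral); total -1. So Ag + (-1) = 0, giving Ag = +1.
Ligands are named alphabetically: iodo before pyridine.

iodo(pyridine)silver(I)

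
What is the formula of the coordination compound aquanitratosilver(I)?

Ligands: 1 nitrato (NO3, -1), 1 aqua (H2O, neutral). Ligand charge sum = -1.
With Ag in oxidation state +1, the complex ion is [Ag...].

[Ag(H2O)(NO3)]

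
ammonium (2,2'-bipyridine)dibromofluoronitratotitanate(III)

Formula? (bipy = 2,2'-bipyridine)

NH4[Ti(bipy)Br2F(NO3)]

Ligands: 1 2,2'-bipyridine (bipy, neutral), 2 bromo (Br, -1), 1 nitrato (NO3, -1), 1 fluoro (F, -1). Ligand charge sum = -4.
Charge balance with ammonium (+1) requires 1 complex ion per 1 ammonium.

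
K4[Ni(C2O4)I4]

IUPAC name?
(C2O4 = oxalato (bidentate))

The 4 potassium counter-ions carry a total charge of +4, so each complex ion is 4−.
Ligand charges: 4×iodo (-1 each), 1×oxalato (-2 each); total -6. So Ni + (-6) = 4−, giving Ni = +2.
Ligands are named alphabetically: iodo before oxalato.
The complex ion is anionic, so nickel takes the -ate form nickelate(II).

potassium tetraiodooxalatonickelate(II)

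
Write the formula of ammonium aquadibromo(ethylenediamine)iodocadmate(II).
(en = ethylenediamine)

Ligands: 2 bromo (Br, -1), 1 ethylenediamine (en, neutral), 1 iodo (I, -1), 1 aqua (H2O, neutral). Ligand charge sum = -3.
Charge balance with ammonium (+1) requires 1 complex ion per 1 ammonium.

NH4[CdBr2(en)(H2O)I]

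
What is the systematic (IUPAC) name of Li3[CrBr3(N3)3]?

lithium triazidotribromochromate(III)

The 3 lithium counter-ions carry a total charge of +3, so each complex ion is 3−.
Ligand charges: 3×bromo (-1 each), 3×azido (-1 each); total -6. So Cr + (-6) = 3−, giving Cr = +3.
The complex ion is anionic, so chromium takes the -ate form chromate(III).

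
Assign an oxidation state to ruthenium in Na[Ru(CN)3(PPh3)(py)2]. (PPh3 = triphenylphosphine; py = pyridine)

1 sodium outside the brackets (+1 each) → the complex ion is 1−.
Ligand charges: 1×PPh3 neutral; 2×py neutral; 3×CN = -3; sum -3.
Ru + (-3) = 1− ⇒ Ru is +2.

+2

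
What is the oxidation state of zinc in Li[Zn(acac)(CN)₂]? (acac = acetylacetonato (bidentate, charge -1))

+2

1 lithium outside the brackets (+1 each) → the complex ion is 1−.
Ligand charges: 1×acac = -1; 2×CN = -2; sum -3.
Zn + (-3) = 1− ⇒ Zn is +2.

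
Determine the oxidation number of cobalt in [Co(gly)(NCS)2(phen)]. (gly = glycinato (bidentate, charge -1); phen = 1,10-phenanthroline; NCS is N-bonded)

No counter-ion: the bracketed complex is neutral.
Ligand charges: 1×gly = -1; 1×phen neutral; 2×NCS = -2; sum -3.
Co + (-3) = 0 ⇒ Co is +3.

+3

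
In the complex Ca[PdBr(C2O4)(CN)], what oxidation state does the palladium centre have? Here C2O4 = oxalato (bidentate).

1 calcium outside the brackets (+2 each) → the complex ion is 2−.
Ligand charges: 1×CN = -1; 1×Br = -1; 1×C2O4 = -2; sum -4.
Pd + (-4) = 2− ⇒ Pd is +2.

+2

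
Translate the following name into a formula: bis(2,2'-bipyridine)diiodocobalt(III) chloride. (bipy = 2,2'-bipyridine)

[Co(bipy)2I2]Cl

Ligands: 2 iodo (I, -1), 2 2,2'-bipyridine (bipy, neutral). Ligand charge sum = -2.
With Co in oxidation state +3, the complex ion is [Co...]^1+.
Charge balance with chloride (-1) requires 1 complex ion per 1 chloride.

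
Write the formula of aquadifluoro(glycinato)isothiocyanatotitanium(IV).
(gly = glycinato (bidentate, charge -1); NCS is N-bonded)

[TiF2(gly)(H2O)(NCS)]

Ligands: 1 aqua (H2O, neutral), 1 glycinato (gly, -1), 1 isothiocyanato (NCS, -1), 2 fluoro (F, -1). Ligand charge sum = -4.
With Ti in oxidation state +4, the complex ion is [Ti...].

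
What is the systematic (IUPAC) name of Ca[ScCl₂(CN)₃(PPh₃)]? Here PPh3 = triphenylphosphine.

The 1 calcium counter-ion carries a total charge of +2, so each complex ion is 2−.
Ligand charges: 2×chloro (-1 each), 3×cyano (-1 each), 1×triphenylphosphine (neutral); total -5. So Sc + (-5) = 2−, giving Sc = +3.
Ligands are named alphabetically: chloro before cyano before triphenylphosphine.
The complex ion is anionic, so scandium takes the -ate form scandate(III).

calcium dichlorotricyano(triphenylphosphine)scandate(III)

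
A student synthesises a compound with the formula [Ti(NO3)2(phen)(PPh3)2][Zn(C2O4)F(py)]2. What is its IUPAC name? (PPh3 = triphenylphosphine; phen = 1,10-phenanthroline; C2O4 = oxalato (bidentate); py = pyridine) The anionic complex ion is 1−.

dinitrato(1,10-phenanthroline)bis(triphenylphosphine)titanium(IV) fluorooxalato(pyridine)zincate(II)

Both ions are complex: the cation is named first with the plain metal name, the anion second with the -ate form; each ion's ligands are alphabetised independently.
The complex anion is given as 1−; its ligand charges sum to -3, so Zn = +2.
With 2 anions per cation, the cation must be 2×1 = 2+.
Cation: ligand charges sum to -2; for the ion to be 2+, Ti = +4.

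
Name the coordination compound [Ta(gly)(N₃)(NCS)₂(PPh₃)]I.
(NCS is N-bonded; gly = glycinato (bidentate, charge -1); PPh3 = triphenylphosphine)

azido(glycinato)diisothiocyanato(triphenylphosphine)tantalum(V) iodide

The 1 iodide counter-ion carries a total charge of -1, so each complex ion is 1+.
Ligand charges: 2×isothiocyanato (-1 each), 1×glycinato (-1 each), 1×azido (-1 each), 1×triphenylphosphine (neutral); total -4. So Ta + (-4) = 1+, giving Ta = +5.
Ligands are named alphabetically: azido before glycinato before isothiocyanato before triphenylphosphine.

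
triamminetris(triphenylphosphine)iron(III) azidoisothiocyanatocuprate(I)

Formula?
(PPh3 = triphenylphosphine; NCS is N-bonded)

[Fe(NH3)3(PPh3)3][Cu(N3)(NCS)]3

Cation [Fe…]: ligand charges 0, Fe(III) ⇒ ion charge 3+.
Anion [Cu…]: ligand charges -2, Cu(I) ⇒ ion charge 1−.
One 3+ cation requires 3 of the 1− anion.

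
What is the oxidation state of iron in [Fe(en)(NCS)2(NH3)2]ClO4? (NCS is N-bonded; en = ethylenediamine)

1 perchlorate outside the brackets (-1 each) → the complex ion is 1+.
Ligand charges: 2×NCS = -2; 2×NH3 neutral; 1×en neutral; sum -2.
Fe + (-2) = 1+ ⇒ Fe is +3.

+3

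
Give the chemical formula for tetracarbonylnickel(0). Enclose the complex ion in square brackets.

Ligands: 4 carbonyl (CO, neutral). Ligand charge sum = 0.
With Ni in oxidation state 0, the complex ion is [Ni...].

[Ni(CO)4]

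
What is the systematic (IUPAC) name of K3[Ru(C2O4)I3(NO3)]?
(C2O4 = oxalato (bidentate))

The 3 potassium counter-ions carry a total charge of +3, so each complex ion is 3−.
Ligand charges: 1×nitrato (-1 each), 1×oxalato (-2 each), 3×iodo (-1 each); total -6. So Ru + (-6) = 3−, giving Ru = +3.
Ligands are named alphabetically: iodo before nitrato before oxalato.
The complex ion is anionic, so ruthenium takes the -ate form ruthenate(III).

potassium triiodonitratooxalatoruthenate(III)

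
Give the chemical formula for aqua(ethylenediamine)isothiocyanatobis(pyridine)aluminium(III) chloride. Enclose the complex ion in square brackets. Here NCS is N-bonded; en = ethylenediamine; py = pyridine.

Ligands: 1 isothiocyanato (NCS, -1), 1 aqua (H2O, neutral), 1 ethylenediamine (en, neutral), 2 pyridine (py, neutral). Ligand charge sum = -1.
Charge balance with chloride (-1) requires 1 complex ion per 2 chloride.

[Al(en)(H2O)(NCS)(py)2]Cl2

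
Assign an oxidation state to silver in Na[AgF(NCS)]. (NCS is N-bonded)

1 sodium outside the brackets (+1 each) → the complex ion is 1−.
Ligand charges: 1×F = -1; 1×NCS = -1; sum -2.
Ag + (-2) = 1− ⇒ Ag is +1.

+1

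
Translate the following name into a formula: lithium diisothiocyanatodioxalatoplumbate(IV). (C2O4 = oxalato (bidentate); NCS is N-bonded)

Li2[Pb(C2O4)2(NCS)2]

Ligands: 2 oxalato (C2O4, -2), 2 isothiocyanato (NCS, -1). Ligand charge sum = -6.
With Pb in oxidation state +4, the complex ion is [Pb...]^2−.
Charge balance with lithium (+1) requires 1 complex ion per 2 lithium.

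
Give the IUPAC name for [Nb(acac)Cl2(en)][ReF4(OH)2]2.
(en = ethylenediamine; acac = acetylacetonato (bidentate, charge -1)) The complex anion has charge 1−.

The complex anion is given as 1−; its ligand charges sum to -6, so Re = +5.
With 2 anions per cation, the cation must be 2×1 = 2+.
Cation: ligand charges sum to -3; for the ion to be 2+, Nb = +5.

(acetylacetonato)dichloro(ethylenediamine)niobium(V) tetrafluorodihydroxorhenate(V)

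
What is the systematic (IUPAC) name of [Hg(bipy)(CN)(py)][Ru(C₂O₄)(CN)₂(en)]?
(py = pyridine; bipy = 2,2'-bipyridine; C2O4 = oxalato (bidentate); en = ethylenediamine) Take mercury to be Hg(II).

Hg is given as +2; the cation's ligand charges sum to -1, so the complex cation is 1+.
A 1:1 salt means the anion carries the equal and opposite charge, 1−.
Anion: ligand charges sum to -4; for the ion to be 1−, Ru = +3.

(2,2'-bipyridine)cyano(pyridine)mercury(II) dicyano(ethylenediamine)oxalatoruthenate(III)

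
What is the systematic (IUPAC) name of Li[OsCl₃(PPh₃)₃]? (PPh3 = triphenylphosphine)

The 1 lithium counter-ion carries a total charge of +1, so each complex ion is 1−.
Ligand charges: 3×chloro (-1 each), 3×triphenylphosphine (neutral); total -3. So Os + (-3) = 1−, giving Os = +2.
The complex ion is anionic, so osmium takes the -ate form osmate(II).

lithium trichlorotris(triphenylphosphine)osmate(II)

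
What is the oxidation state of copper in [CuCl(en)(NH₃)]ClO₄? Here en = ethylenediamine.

1 perchlorate outside the brackets (-1 each) → the complex ion is 1+.
Ligand charges: 1×en neutral; 1×NH3 neutral; 1×Cl = -1; sum -1.
Cu + (-1) = 1+ ⇒ Cu is +2.

+2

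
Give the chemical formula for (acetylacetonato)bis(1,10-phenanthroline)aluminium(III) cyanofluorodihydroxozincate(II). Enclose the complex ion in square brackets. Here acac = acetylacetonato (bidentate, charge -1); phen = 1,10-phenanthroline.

Cation [Al…]: ligand charges -1, Al(III) ⇒ ion charge 2+.
Anion [Zn…]: ligand charges -4, Zn(II) ⇒ ion charge 2−.

[Al(acac)(phen)2][Zn(CN)F(OH)2]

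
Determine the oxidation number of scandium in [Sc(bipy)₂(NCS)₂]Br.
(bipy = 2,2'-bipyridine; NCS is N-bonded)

+3

1 bromide outside the brackets (-1 each) → the complex ion is 1+.
Ligand charges: 2×bipy neutral; 2×NCS = -2; sum -2.
Sc + (-2) = 1+ ⇒ Sc is +3.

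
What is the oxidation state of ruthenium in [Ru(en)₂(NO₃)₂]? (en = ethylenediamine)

+2

No counter-ion: the bracketed complex is neutral.
Ligand charges: 2×NO3 = -2; 2×en neutral; sum -2.
Ru + (-2) = 0 ⇒ Ru is +2.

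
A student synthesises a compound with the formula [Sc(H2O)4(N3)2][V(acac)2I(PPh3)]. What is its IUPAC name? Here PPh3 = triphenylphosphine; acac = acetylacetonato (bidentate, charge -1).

Both ions are complex: the cation is named first with the plain metal name, the anion second with the -ate form; each ion's ligands are alphabetised independently.
Scandium is always +3 in its complexes; the cation's ligand charges sum to -2, so the complex cation is 1+.
A 1:1 salt means the anion carries the equal and opposite charge, 1−.
Anion: ligand charges sum to -3; for the ion to be 1−, V = +2.

tetraaquadiazidoscandium(III) bis(acetylacetonato)iodo(triphenylphosphine)vanadate(II)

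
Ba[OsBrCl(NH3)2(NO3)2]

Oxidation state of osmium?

1 barium outside the brackets (+2 each) → the complex ion is 2−.
Ligand charges: 1×Cl = -1; 2×NO3 = -2; 1×Br = -1; 2×NH3 neutral; sum -4.
Os + (-4) = 2− ⇒ Os is +2.

+2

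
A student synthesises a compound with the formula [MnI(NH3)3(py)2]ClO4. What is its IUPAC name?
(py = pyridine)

triammineiodobis(pyridine)manganese(II) perchlorate

The 1 perchlorate counter-ion carries a total charge of -1, so each complex ion is 1+.
Ligand charges: 2×pyridine (neutral), 3×ammine (neutral), 1×iodo (-1 each); total -1. So Mn + (-1) = 1+, giving Mn = +2.
Ligands are named alphabetically: ammine before iodo before pyridine.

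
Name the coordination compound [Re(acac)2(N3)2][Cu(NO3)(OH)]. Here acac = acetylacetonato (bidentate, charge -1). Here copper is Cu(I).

Cu is given as +1; the anion's ligand charges sum to -2, so the complex anion is 1−.
A 1:1 salt means the cation carries the equal and opposite charge, 1+.
Cation: ligand charges sum to -4; for the ion to be 1+, Re = +5.

bis(acetylacetonato)diazidorhenium(V) hydroxonitratocuprate(I)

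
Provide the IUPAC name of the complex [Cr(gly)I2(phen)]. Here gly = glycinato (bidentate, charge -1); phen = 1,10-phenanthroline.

(glycinato)diiodo(1,10-phenanthroline)chromium(III)

There is no counter-ion, so the complex is neutral overall.
Ligand charges: 1×glycinato (-1 each), 1×1,10-phenanthroline (neutral), 2×iodo (-1 each); total -3. So Cr + (-3) = 0, giving Cr = +3.
Ligands are named alphabetically: glycinato before iodo before phenanthroline.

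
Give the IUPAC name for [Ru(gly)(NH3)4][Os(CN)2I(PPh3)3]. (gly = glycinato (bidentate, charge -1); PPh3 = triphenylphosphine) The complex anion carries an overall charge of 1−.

Both ions are complex: the cation is named first with the plain metal name, the anion second with the -ate form; each ion's ligands are alphabetised independently.
The complex anion is given as 1−; its ligand charges sum to -3, so Os = +2.
A 1:1 salt means the cation carries the equal and opposite charge, 1+.
Cation: ligand charges sum to -1; for the ion to be 1+, Ru = +2.

tetraammine(glycinato)ruthenium(II) dicyanoiodotris(triphenylphosphine)osmate(II)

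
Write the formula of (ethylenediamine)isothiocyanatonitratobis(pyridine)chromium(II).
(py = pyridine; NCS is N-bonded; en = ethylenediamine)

Ligands: 1 nitrato (NO3, -1), 2 pyridine (py, neutral), 1 isothiocyanato (NCS, -1), 1 ethylenediamine (en, neutral). Ligand charge sum = -2.
With Cr in oxidation state +2, the complex ion is [Cr...].

[Cr(en)(NCS)(NO3)(py)2]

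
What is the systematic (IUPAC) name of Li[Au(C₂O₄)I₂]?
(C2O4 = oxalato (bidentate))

The 1 lithium counter-ion carries a total charge of +1, so each complex ion is 1−.
Ligand charges: 2×iodo (-1 each), 1×oxalato (-2 each); total -4. So Au + (-4) = 1−, giving Au = +3.
The complex ion is anionic, so gold takes the -ate form aurate(III).

lithium diiodooxalatoaurate(III)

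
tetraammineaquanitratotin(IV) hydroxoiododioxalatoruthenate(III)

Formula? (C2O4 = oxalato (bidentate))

Cation [Sn…]: ligand charges -1, Sn(IV) ⇒ ion charge 3+.
Anion [Ru…]: ligand charges -6, Ru(III) ⇒ ion charge 3−.

[Sn(H2O)(NH3)4(NO3)][Ru(C2O4)2I(OH)]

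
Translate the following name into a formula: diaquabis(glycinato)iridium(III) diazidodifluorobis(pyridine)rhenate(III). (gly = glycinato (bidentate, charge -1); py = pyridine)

Cation [Ir…]: ligand charges -2, Ir(III) ⇒ ion charge 1+.
Anion [Re…]: ligand charges -4, Re(III) ⇒ ion charge 1−.
One 1+ cation balances one 1− anion.

[Ir(gly)2(H2O)2][ReF2(N3)2(py)2]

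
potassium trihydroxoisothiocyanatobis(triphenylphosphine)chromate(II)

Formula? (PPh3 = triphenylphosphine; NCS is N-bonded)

K2[Cr(NCS)(OH)3(PPh3)2]

Ligands: 2 triphenylphosphine (PPh3, neutral), 3 hydroxo (OH, -1), 1 isothiocyanato (NCS, -1). Ligand charge sum = -4.
With Cr in oxidation state +2, the complex ion is [Cr...]^2−.
Charge balance with potassium (+1) requires 1 complex ion per 2 potassium.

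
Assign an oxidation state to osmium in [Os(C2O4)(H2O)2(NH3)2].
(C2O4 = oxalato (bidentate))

No counter-ion: the bracketed complex is neutral.
Ligand charges: 2×NH3 neutral; 1×C2O4 = -2; 2×H2O neutral; sum -2.
Os + (-2) = 0 ⇒ Os is +2.

+2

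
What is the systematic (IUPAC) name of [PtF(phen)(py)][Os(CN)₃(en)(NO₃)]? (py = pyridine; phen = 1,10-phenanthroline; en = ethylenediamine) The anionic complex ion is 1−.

fluoro(1,10-phenanthroline)(pyridine)platinum(II) tricyano(ethylenediamine)nitratoosmate(III)

The complex anion is given as 1−; its ligand charges sum to -4, so Os = +3.
A 1:1 salt means the cation carries the equal and opposite charge, 1+.
Cation: ligand charges sum to -1; for the ion to be 1+, Pt = +2.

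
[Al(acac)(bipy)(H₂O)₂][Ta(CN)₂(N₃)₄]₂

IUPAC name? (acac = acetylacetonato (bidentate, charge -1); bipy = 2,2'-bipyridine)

Both ions are complex: the cation is named first with the plain metal name, the anion second with the -ate form; each ion's ligands are alphabetised independently.
Aluminium is always +3 in its complexes; the cation's ligand charges sum to -1, so the complex cation is 2+.
With 2 anions per cation, each anion must be 2/2 = 1−.
Anion: ligand charges sum to -6; for the ion to be 1−, Ta = +5.

(acetylacetonato)diaqua(2,2'-bipyridine)aluminium(III) tetraazidodicyanotantalate(V)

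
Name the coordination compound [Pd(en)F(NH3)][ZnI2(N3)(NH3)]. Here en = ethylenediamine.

Both ions are complex: the cation is named first with the plain metal name, the anion second with the -ate form; each ion's ligands are alphabetised independently.
Zinc is always +2 in its complexes; the anion's ligand charges sum to -3, so the complex anion is 1−.
A 1:1 salt means the cation carries the equal and opposite charge, 1+.
Cation: ligand charges sum to -1; for the ion to be 1+, Pd = +2.

ammine(ethylenediamine)fluoropalladium(II) ammineazidodiiodozincate(II)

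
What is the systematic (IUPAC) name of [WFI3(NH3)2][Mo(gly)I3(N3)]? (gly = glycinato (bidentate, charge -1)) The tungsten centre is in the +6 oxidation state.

Both ions are complex: the cation is named first with the plain metal name, the anion second with the -ate form; each ion's ligands are alphabetised independently.
W is given as +6; the cation's ligand charges sum to -4, so the complex cation is 2+.
A 1:1 salt means the anion carries the equal and opposite charge, 2−.
Anion: ligand charges sum to -5; for the ion to be 2−, Mo = +3.

diamminefluorotriiodotungsten(VI) azido(glycinato)triiodomolybdate(III)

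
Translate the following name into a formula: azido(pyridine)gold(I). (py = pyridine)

Ligands: 1 azido (N3, -1), 1 pyridine (py, neutral). Ligand charge sum = -1.
With Au in oxidation state +1, the complex ion is [Au...].

[Au(N3)(py)]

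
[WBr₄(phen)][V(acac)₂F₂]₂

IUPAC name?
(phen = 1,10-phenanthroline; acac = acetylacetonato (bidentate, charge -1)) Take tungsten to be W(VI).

W is given as +6; the cation's ligand charges sum to -4, so the complex cation is 2+.
With 2 anions per cation, each anion must be 2/2 = 1−.
Anion: ligand charges sum to -4; for the ion to be 1−, V = +3.

tetrabromo(1,10-phenanthroline)tungsten(VI) bis(acetylacetonato)difluorovanadate(III)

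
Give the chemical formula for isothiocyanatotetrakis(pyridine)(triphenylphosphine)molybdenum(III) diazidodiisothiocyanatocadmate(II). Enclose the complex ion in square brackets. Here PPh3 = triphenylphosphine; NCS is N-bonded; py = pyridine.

Cation [Mo…]: ligand charges -1, Mo(III) ⇒ ion charge 2+.
Anion [Cd…]: ligand charges -4, Cd(II) ⇒ ion charge 2−.
One 2+ cation balances one 2− anion.

[Mo(NCS)(PPh3)(py)4][Cd(N3)2(NCS)2]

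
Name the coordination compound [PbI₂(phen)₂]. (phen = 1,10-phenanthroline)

diiodobis(1,10-phenanthroline)lead(II)

There is no counter-ion, so the complex is neutral overall.
Ligand charges: 2×1,10-phenanthroline (neutral), 2×iodo (-1 each); total -2. So Pb + (-2) = 0, giving Pb = +2.
Ligands are named alphabetically: iodo before phenanthroline.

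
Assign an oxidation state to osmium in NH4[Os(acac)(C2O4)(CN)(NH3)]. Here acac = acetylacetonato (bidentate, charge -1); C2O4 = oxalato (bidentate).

+3

1 ammonium outside the brackets (+1 each) → the complex ion is 1−.
Ligand charges: 1×CN = -1; 1×acac = -1; 1×NH3 neutral; 1×C2O4 = -2; sum -4.
Os + (-4) = 1− ⇒ Os is +3.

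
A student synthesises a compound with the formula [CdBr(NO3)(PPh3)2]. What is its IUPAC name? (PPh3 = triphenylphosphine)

There is no counter-ion, so the complex is neutral overall.
Ligand charges: 2×triphenylphosphine (neutral), 1×nitrato (-1 each), 1×bromo (-1 each); total -2. So Cd + (-2) = 0, giving Cd = +2.
Ligands are named alphabetically: bromo before nitrato before triphenylphosphine.

bromonitratobis(triphenylphosphine)cadmium(II)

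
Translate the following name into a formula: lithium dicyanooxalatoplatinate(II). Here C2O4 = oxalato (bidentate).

Li2[Pt(C2O4)(CN)2]

Ligands: 2 cyano (CN, -1), 1 oxalato (C2O4, -2). Ligand charge sum = -4.
With Pt in oxidation state +2, the complex ion is [Pt...]^2−.
Charge balance with lithium (+1) requires 1 complex ion per 2 lithium.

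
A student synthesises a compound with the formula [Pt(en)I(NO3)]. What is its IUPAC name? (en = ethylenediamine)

There is no counter-ion, so the complex is neutral overall.
Ligand charges: 1×iodo (-1 each), 1×nitrato (-1 each), 1×ethylenediamine (neutral); total -2. So Pt + (-2) = 0, giving Pt = +2.
Ligands are named alphabetically: ethylenediamine before iodo before nitrato.

(ethylenediamine)iodonitratoplatinum(II)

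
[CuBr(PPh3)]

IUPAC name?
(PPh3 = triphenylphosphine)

There is no counter-ion, so the complex is neutral overall.
Ligand charges: 1×bromo (-1 each), 1×triphenylphosphine (neutral); total -1. So Cu + (-1) = 0, giving Cu = +1.
Ligands are named alphabetically: bromo before triphenylphosphine.

bromo(triphenylphosphine)copper(I)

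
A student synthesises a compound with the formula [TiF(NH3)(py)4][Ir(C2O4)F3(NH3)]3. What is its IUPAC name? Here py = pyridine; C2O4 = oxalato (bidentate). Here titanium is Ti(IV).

Both ions are complex: the cation is named first with the plain metal name, the anion second with the -ate form; each ion's ligands are alphabetised independently.
Ti is given as +4; the cation's ligand charges sum to -1, so the complex cation is 3+.
With 3 anions per cation, each anion must be 3/3 = 1−.
Anion: ligand charges sum to -5; for the ion to be 1−, Ir = +4.

amminefluorotetrakis(pyridine)titanium(IV) amminetrifluorooxalatoiridate(IV)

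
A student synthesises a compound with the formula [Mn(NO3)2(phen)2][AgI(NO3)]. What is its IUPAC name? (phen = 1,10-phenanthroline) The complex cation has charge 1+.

Both ions are complex: the cation is named first with the plain metal name, the anion second with the -ate form; each ion's ligands are alphabetised independently.
The complex cation is given as 1+; its ligand charges sum to -2, so Mn = +3.
A 1:1 salt means the anion carries the equal and opposite charge, 1−.
Anion: ligand charges sum to -2; for the ion to be 1−, Ag = +1.

dinitratobis(1,10-phenanthroline)manganese(III) iodonitratoargentate(I)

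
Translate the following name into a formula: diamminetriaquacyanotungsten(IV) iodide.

Ligands: 1 cyano (CN, -1), 3 aqua (H2O, neutral), 2 ammine (NH3, neutral). Ligand charge sum = -1.
With W in oxidation state +4, the complex ion is [W...]^3+.
Charge balance with iodide (-1) requires 1 complex ion per 3 iodide.

[W(CN)(H2O)3(NH3)2]I3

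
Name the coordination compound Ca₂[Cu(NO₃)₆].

calcium hexanitratocuprate(II)

The 2 calcium counter-ions carry a total charge of +4, so each complex ion is 4−.
Ligand charges: 6×nitrato (-1 each); total -6. So Cu + (-6) = 4−, giving Cu = +2.
The complex ion is anionic, so copper takes the -ate form cuprate(II).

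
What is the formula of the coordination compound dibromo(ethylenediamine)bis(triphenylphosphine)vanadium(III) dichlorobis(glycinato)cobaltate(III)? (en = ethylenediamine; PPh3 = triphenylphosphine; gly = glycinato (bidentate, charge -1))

Cation [V…]: ligand charges -2, V(III) ⇒ ion charge 1+.
Anion [Co…]: ligand charges -4, Co(III) ⇒ ion charge 1−.
One 1+ cation balances one 1− anion.

[VBr2(en)(PPh3)2][CoCl2(gly)2]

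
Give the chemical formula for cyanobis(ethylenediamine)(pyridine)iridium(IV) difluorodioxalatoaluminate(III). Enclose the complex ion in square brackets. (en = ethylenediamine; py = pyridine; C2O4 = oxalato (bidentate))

Cation [Ir…]: ligand charges -1, Ir(IV) ⇒ ion charge 3+.
Anion [Al…]: ligand charges -6, Al(III) ⇒ ion charge 3−.

[Ir(CN)(en)2(py)][Al(C2O4)2F2]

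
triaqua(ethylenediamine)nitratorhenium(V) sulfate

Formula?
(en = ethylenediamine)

[Re(en)(H2O)3(NO3)](SO4)2

Ligands: 1 nitrato (NO3, -1), 3 aqua (H2O, neutral), 1 ethylenediamine (en, neutral). Ligand charge sum = -1.
With Re in oxidation state +5, the complex ion is [Re...]^4+.
Charge balance with sulfate (-2) requires 1 complex ion per 2 sulfate.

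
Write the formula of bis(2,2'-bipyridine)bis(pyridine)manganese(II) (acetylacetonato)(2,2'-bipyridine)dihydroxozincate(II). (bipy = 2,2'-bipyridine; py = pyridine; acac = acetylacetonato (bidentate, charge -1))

Cation [Mn…]: ligand charges 0, Mn(II) ⇒ ion charge 2+.
Anion [Zn…]: ligand charges -3, Zn(II) ⇒ ion charge 1−.
One 2+ cation requires 2 of the 1− anion.

[Mn(bipy)2(py)2][Zn(acac)(bipy)(OH)2]2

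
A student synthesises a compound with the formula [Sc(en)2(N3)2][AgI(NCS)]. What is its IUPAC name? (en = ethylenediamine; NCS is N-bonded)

diazidobis(ethylenediamine)scandium(III) iodoisothiocyanatoargentate(I)

Both ions are complex: the cation is named first with the plain metal name, the anion second with the -ate form; each ion's ligands are alphabetised independently.
Scandium is always +3 in its complexes; the cation's ligand charges sum to -2, so the complex cation is 1+.
A 1:1 salt means the anion carries the equal and opposite charge, 1−.
Anion: ligand charges sum to -2; for the ion to be 1−, Ag = +1.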